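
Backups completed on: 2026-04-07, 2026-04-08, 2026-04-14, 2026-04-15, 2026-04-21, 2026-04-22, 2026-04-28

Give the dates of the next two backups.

The gap pattern 1, 6, 1, 6, 1, 6 repeats every 2 events.
These are the Tuesdays and Wednesdays of each week.
The following Wednesday is 2026-04-29.
Next Tuesday: 2026-05-05.

2026-04-29, 2026-05-05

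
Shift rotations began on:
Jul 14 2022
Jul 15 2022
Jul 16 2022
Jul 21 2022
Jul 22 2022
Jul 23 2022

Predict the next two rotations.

Every event lands on a Thursday or Friday or Saturday (gaps cycle 1, 1, 5, 1, 1).
So the schedule is: every Thursday, Friday and Saturday.
The following Thursday is Jul 28 2022.
Next Friday: Jul 29 2022.

Jul 28 2022, Jul 29 2022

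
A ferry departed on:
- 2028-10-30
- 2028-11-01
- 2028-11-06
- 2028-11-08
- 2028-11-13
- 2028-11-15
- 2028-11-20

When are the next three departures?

Gaps: 2, 5, 2, 5, 2, 5 days — not constant, but cyclic with period 2.
The events fall on every Monday and Wednesday.
Next Wednesday: 2028-11-22.
The following Monday is 2028-11-27.
The following Wednesday is 2028-11-29.

2028-11-22, 2028-11-27, 2028-11-29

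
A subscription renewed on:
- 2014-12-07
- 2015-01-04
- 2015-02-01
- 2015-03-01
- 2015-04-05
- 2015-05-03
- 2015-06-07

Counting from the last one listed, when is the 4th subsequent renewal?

These are Sundays at 28- or 35-day spacing (28, 28, 28, 35, 28, 35).
The pattern: 1st Sunday of the month.
July 2015 — 1st Sunday is 2015-07-05.
1st Sunday of August 2015: 2015-08-02.
September 2015 — 1st Sunday is 2015-09-06.
1st Sunday of October 2015: 2015-10-04.

2015-10-04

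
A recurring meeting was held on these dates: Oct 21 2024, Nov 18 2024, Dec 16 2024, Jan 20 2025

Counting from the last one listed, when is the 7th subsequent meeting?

Aug 18 2025

Gaps: 28, 28, 35 days — a mix of 28 and 35. Every date is a Monday.
Each is the 3rd Monday of its month.
3rd Monday of February 2025: Feb 17 2025.
3rd Monday of March 2025: Mar 17 2025.
3rd Monday of April 2025: Apr 21 2025.
3rd Monday of May 2025: May 19 2025.
3rd Monday of June 2025: Jun 16 2025.
July 2025 — 3rd Monday is Jul 21 2025.
3rd Monday of August 2025: Aug 18 2025.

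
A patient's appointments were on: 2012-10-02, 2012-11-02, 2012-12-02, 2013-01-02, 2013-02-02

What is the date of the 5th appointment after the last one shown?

Each date is the 2nd; the gaps (31, 30, 31, 31) track the month lengths.
The rule is the 2nd of each month.
Next: March 2013 → 2013-03-02.
Next: April 2013 → 2013-04-02.
Next: May 2013 → 2013-05-02.
Next: June 2013 → 2013-06-02.
Next: July 2013 → 2013-07-02.

2013-07-02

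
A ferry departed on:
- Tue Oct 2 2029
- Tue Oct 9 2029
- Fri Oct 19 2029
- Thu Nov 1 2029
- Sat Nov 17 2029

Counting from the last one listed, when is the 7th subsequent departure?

The spacing grows by 3 each time: 7, 10, 13, 16 days.
Next gap: 19 days. Sat Nov 17 2029 + 19 days = Thu Dec 6 2029.
Next gap: 22 days. Thu Dec 6 2029 + 22 days = Fri Dec 28 2029.
Next gap: 25 days. Fri Dec 28 2029 + 25 days = Tue Jan 22 2030.
Next gap: 28 days. Tue Jan 22 2030 + 28 days = Tue Feb 19 2030.
Next gap: 31 days. Tue Feb 19 2030 + 31 days = Fri Mar 22 2030.
Next gap: 34 days. Fri Mar 22 2030 + 34 days = Thu Apr 25 2030.
Next gap: 37 days. Thu Apr 25 2030 + 37 days = Sat Jun 1 2030.

Sat Jun 1 2030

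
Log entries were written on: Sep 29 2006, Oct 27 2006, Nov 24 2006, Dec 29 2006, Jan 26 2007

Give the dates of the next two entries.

Feb 23 2007, Mar 30 2007

Every date is a Friday; gaps 28, 28, 35, 28 days.
Each is the last Friday of its month (at least one falls on the 29th or later, ruling out '4th Friday').
Last Friday of February 2007: Feb 23 2007.
March 2007 ends with Friday Mar 30 2007.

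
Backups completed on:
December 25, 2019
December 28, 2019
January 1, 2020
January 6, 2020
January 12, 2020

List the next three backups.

January 19, 2020; January 27, 2020; February 5, 2020

The spacing grows by 1 each time: 3, 4, 5, 6 days.
Next gap: 7 days. January 12, 2020 + 7 days = January 19, 2020.
Next gap: 8 days. January 19, 2020 + 8 days = January 27, 2020.
Next gap: 9 days. January 27, 2020 + 9 days = February 5, 2020.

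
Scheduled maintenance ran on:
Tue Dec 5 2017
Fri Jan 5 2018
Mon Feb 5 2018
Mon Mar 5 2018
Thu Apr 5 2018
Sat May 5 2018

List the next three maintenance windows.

Tue Jun 5 2018, Thu Jul 5 2018, Sun Aug 5 2018

Each date is the 5th; the gaps (31, 31, 28, 31, 30) track the month lengths.
The rule is the 5th of each month.
Next: June 2018 → Tue Jun 5 2018.
Next: July 2018 → Thu Jul 5 2018.
August 2018: Sun Aug 5 2018.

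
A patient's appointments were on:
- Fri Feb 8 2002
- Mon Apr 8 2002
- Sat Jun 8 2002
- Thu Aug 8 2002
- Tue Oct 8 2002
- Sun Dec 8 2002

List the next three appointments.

Sat Feb 8 2003, Tue Apr 8 2003, Sun Jun 8 2003

Each date is the 8th; the gaps (59, 61, 61, 61, 61) track the month lengths.
The rule is the 8th of every 2 months.
Next: February 2003 → Sat Feb 8 2003.
April 2003: Tue Apr 8 2003.
June 2003: Sun Jun 8 2003.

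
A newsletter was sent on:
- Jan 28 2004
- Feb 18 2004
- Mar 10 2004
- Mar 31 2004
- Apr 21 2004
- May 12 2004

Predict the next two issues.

Jun 2 2004, Jun 23 2004

Every event comes 21 days after the last (21, 21, 21, 21, 21).
May 12 2004 + 21 days = Jun 2 2004.
Jun 2 2004 + 21 days = Jun 23 2004.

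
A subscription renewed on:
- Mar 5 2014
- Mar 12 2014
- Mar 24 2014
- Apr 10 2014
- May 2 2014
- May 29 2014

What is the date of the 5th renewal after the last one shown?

Gaps: 7, 12, 17, 22, 27 days — each gap is 5 larger than the previous one.
Next gap: 32 days. May 29 2014 + 32 days = Jun 30 2014.
Next gap: 37 days. Jun 30 2014 + 37 days = Aug 6 2014.
Next gap: 42 days. Aug 6 2014 + 42 days = Sep 17 2014.
Next gap: 47 days. Sep 17 2014 + 47 days = Nov 3 2014.
Next gap: 52 days. Nov 3 2014 + 52 days = Dec 25 2014.

Dec 25 2014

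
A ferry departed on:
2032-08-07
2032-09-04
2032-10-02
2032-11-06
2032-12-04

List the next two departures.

2033-01-01, 2033-02-05

All dates are Saturdays, 28, 28, 35, 28 days apart.
Specifically, the 1st Saturday of each month.
1st Saturday of January 2033: 2033-01-01.
February 2033 — 1st Saturday is 2033-02-05.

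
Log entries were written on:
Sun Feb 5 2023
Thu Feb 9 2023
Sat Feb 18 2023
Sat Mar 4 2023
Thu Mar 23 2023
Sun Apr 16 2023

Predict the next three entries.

Mon May 15 2023, Sun Jun 18 2023, Thu Jul 27 2023

Gaps: 4, 9, 14, 19, 24 days — each gap is 5 larger than the previous one.
Next gap: 29 days. Sun Apr 16 2023 + 29 days = Mon May 15 2023.
Next gap: 34 days. Mon May 15 2023 + 34 days = Sun Jun 18 2023.
Next gap: 39 days. Sun Jun 18 2023 + 39 days = Thu Jul 27 2023.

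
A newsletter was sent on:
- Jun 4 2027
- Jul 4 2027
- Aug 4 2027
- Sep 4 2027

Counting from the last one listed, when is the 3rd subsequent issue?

Each date is the 4th; the gaps (30, 31, 31) track the month lengths.
The rule is the 4th of each month.
October 2027: Oct 4 2027.
Next: November 2027 → Nov 4 2027.
December 2027: Dec 4 2027.

Dec 4 2027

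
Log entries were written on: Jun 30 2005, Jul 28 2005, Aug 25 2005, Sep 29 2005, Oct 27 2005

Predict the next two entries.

Nov 24 2005, Dec 29 2005

Every date is a Thursday; gaps 28, 28, 35, 28 days.
Each is the last Thursday of its month (at least one falls on the 29th or later, ruling out '4th Thursday').
November 2005 ends with Thursday Nov 24 2005.
December 2005 ends with Thursday Dec 29 2005.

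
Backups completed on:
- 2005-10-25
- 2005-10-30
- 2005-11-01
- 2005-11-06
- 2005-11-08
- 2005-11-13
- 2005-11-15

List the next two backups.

2005-11-20, 2005-11-22

Gaps: 5, 2, 5, 2, 5, 2 days — not constant, but cyclic with period 2.
The events fall on every Tuesday and Sunday.
Next Sunday: 2005-11-20.
The following Tuesday is 2005-11-22.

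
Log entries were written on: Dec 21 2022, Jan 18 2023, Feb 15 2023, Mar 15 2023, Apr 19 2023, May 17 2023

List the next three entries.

Jun 21 2023, Jul 19 2023, Aug 16 2023

Gaps: 28, 28, 28, 35, 28 days — a mix of 28 and 35. Every date is a Wednesday.
Each is the 3rd Wednesday of its month.
3rd Wednesday of June 2023: Jun 21 2023.
3rd Wednesday of July 2023: Jul 19 2023.
August 2023 — 3rd Wednesday is Aug 16 2023.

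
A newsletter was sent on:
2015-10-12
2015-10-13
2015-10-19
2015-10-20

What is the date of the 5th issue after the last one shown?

2015-11-09

Every event lands on a Monday or Tuesday (gaps cycle 1, 6, 1).
So the schedule is: every Monday and Tuesday.
Next Monday: 2015-10-26.
The following Tuesday is 2015-10-27.
The following Monday is 2015-11-02.
The following Tuesday is 2015-11-03.
The following Monday is 2015-11-09.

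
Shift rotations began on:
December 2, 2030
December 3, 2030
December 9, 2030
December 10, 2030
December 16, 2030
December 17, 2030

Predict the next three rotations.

December 23, 2030; December 24, 2030; December 30, 2030

Gaps: 1, 6, 1, 6, 1 days — not constant, but cyclic with period 2.
The events fall on every Monday and Tuesday.
Next Monday: December 23, 2030.
The following Tuesday is December 24, 2030.
Next Monday: December 30, 2030.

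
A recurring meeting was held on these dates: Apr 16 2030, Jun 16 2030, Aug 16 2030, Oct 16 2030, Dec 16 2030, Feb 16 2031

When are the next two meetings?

Apr 16 2031, Jun 16 2031

Gaps: 61, 61, 61, 61, 62 days — not constant. Every event is on the 16th of the month.
Pattern: the 16th of every 2 months.
Next: April 2031 → Apr 16 2031.
June 2031: Jun 16 2031.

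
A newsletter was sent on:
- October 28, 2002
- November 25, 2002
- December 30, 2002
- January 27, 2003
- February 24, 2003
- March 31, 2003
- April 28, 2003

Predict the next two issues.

May 26, 2003; June 30, 2003

All Mondays; the gaps (28, 35, 28, 28, 35, 28) vary with month length.
This is the last Monday of each month.
Last Monday of May 2003: May 26, 2003.
June 2003 ends with Monday June 30, 2003.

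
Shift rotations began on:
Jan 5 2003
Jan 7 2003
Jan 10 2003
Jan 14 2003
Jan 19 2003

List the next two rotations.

Jan 25 2003, Feb 1 2003

Intervals are 2, 3, 4, 5 days — an arithmetic progression with common difference 1.
Next gap: 6 days. Jan 19 2003 + 6 days = Jan 25 2003.
Next gap: 7 days. Jan 25 2003 + 7 days = Feb 1 2003.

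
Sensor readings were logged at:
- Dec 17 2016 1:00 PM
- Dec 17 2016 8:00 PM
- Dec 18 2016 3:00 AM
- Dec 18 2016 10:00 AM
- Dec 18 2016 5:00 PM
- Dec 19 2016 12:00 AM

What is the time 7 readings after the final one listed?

Gaps: 7, 7, 7, 7, 7 hours — each event is 7 hours after the previous one.
Dec 19 2016 12:00 AM + 7 h = Dec 19 2016 7:00 AM.
Dec 19 2016 7:00 AM + 7 h = Dec 19 2016 2:00 PM.
Dec 19 2016 2:00 PM + 7 h = Dec 19 2016 9:00 PM.
Dec 19 2016 9:00 PM + 7 h = Dec 20 2016 4:00 AM.
Dec 20 2016 4:00 AM + 7 h = Dec 20 2016 11:00 AM.
Dec 20 2016 11:00 AM + 7 h = Dec 20 2016 6:00 PM.
Dec 20 2016 6:00 PM + 7 h = Dec 21 2016 1:00 AM.

Dec 21 2016 1:00 AM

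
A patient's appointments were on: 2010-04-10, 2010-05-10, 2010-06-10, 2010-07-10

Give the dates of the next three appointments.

2010-08-10, 2010-09-10, 2010-10-10

Gaps: 30, 31, 30 days — not constant. Every event is on the 10th of the month.
Pattern: the 10th of each month.
August 2010: 2010-08-10.
September 2010: 2010-09-10.
October 2010: 2010-10-10.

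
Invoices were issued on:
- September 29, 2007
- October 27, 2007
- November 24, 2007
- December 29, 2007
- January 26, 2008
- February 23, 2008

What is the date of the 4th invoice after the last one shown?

These are Saturdays with 28, 28, 35, 28, 28-day gaps.
Each is the final Saturday of its month — September 29, 2007 is past the 28th, so '4th Saturday' doesn't fit.
Last Saturday of March 2008: March 29, 2008.
April 2008 ends with Saturday April 26, 2008.
May 2008 ends with Saturday May 31, 2008.
Last Saturday of June 2008: June 28, 2008.

June 28, 2008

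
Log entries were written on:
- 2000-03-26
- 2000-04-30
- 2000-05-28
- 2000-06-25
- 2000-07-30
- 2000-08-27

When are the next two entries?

2000-09-24, 2000-10-29

All Sundays; the gaps (35, 28, 28, 35, 28) vary with month length.
This is the last Sunday of each month.
Last Sunday of September 2000: 2000-09-24.
Last Sunday of October 2000: 2000-10-29.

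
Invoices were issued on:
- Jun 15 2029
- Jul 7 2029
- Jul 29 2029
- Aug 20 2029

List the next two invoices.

Sep 11 2029, Oct 3 2029

The spacing is 22, 22, 22 days — always 22 days.
Aug 20 2029 + 22 days = Sep 11 2029.
Sep 11 2029 + 22 days = Oct 3 2029.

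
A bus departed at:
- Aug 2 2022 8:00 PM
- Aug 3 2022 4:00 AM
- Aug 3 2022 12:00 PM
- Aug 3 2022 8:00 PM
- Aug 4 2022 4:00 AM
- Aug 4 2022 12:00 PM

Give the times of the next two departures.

Aug 4 2022 8:00 PM, Aug 5 2022 4:00 AM

Gaps: 8, 8, 8, 8, 8 hours — each event is 8 hours after the previous one.
Aug 4 2022 12:00 PM + 8 h = Aug 4 2022 8:00 PM.
Aug 4 2022 8:00 PM + 8 h = Aug 5 2022 4:00 AM.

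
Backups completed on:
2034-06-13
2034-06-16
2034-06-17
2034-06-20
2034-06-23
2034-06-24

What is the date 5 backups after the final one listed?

2034-07-07

Gaps: 3, 1, 3, 3, 1 days — not constant, but cyclic with period 3.
The events fall on every Tuesday, Friday and Saturday.
The following Tuesday is 2034-06-27.
The following Friday is 2034-06-30.
Next Saturday: 2034-07-01.
Next Tuesday: 2034-07-04.
Next Friday: 2034-07-07.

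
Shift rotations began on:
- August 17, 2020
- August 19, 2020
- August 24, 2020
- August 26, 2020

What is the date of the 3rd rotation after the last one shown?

Gaps: 2, 5, 2 days — not constant, but cyclic with period 2.
The events fall on every Monday and Wednesday.
Next Monday: August 31, 2020.
The following Wednesday is September 2, 2020.
The following Monday is September 7, 2020.

September 7, 2020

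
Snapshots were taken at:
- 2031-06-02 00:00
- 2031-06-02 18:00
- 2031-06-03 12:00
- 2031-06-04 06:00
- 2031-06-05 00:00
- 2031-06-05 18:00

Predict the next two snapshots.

2031-06-06 12:00, 2031-06-07 06:00

Gaps: 18, 18, 18, 18, 18 hours — each event is 18 hours after the previous one.
2031-06-05 18:00 + 18 h = 2031-06-06 12:00.
2031-06-06 12:00 + 18 h = 2031-06-07 06:00.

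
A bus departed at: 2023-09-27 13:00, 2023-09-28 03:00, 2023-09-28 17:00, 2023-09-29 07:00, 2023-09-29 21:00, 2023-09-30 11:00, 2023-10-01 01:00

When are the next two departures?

2023-10-01 15:00, 2023-10-02 05:00

Spacing: 14, 14, 14, 14, 14, 14 h — constant 14 h.
2023-10-01 01:00 + 14 h = 2023-10-01 15:00.
2023-10-01 15:00 + 14 h = 2023-10-02 05:00.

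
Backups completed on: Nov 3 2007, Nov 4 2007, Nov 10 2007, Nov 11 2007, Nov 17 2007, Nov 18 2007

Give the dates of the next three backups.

Nov 24 2007, Nov 25 2007, Dec 1 2007

Every event lands on a Saturday or Sunday (gaps cycle 1, 6, 1, 6, 1).
So the schedule is: every Saturday and Sunday.
The following Saturday is Nov 24 2007.
Next Sunday: Nov 25 2007.
Next Saturday: Dec 1 2007.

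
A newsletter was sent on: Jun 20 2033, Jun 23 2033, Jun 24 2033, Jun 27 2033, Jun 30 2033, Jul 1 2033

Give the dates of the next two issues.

The gap pattern 3, 1, 3, 3, 1 repeats every 3 events.
These are the Mondays, Thursdays and Fridays of each week.
Next Monday: Jul 4 2033.
Next Thursday: Jul 7 2033.

Jul 4 2033, Jul 7 2033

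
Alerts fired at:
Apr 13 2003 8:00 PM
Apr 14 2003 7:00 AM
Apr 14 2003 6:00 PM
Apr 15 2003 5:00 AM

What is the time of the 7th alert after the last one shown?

Gaps: 11, 11, 11 hours — each event is 11 hours after the previous one.
Apr 15 2003 5:00 AM + 11 h = Apr 15 2003 4:00 PM.
Apr 15 2003 4:00 PM + 11 h = Apr 16 2003 3:00 AM.
Apr 16 2003 3:00 AM + 11 h = Apr 16 2003 2:00 PM.
Apr 16 2003 2:00 PM + 11 h = Apr 17 2003 1:00 AM.
Apr 17 2003 1:00 AM + 11 h = Apr 17 2003 12:00 PM.
Apr 17 2003 12:00 PM + 11 h = Apr 17 2003 11:00 PM.
Apr 17 2003 11:00 PM + 11 h = Apr 18 2003 10:00 AM.

Apr 18 2003 10:00 AM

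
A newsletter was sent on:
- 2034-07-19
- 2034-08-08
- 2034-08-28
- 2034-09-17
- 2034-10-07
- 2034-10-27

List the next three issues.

The spacing is 20, 20, 20, 20, 20 days — always 20 days.
2034-10-27 + 20 days = 2034-11-16.
2034-11-16 + 20 days = 2034-12-06.
2034-12-06 + 20 days = 2034-12-26.

2034-11-16, 2034-12-06, 2034-12-26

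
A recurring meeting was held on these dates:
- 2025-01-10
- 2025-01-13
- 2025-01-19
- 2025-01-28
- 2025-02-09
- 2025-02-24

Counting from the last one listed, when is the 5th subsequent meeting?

Gaps: 3, 6, 9, 12, 15 days — each gap is 3 larger than the previous one.
Next gap: 18 days. 2025-02-24 + 18 days = 2025-03-14.
Next gap: 21 days. 2025-03-14 + 21 days = 2025-04-04.
Next gap: 24 days. 2025-04-04 + 24 days = 2025-04-28.
Next gap: 27 days. 2025-04-28 + 27 days = 2025-05-25.
Next gap: 30 days. 2025-05-25 + 30 days = 2025-06-24.

2025-06-24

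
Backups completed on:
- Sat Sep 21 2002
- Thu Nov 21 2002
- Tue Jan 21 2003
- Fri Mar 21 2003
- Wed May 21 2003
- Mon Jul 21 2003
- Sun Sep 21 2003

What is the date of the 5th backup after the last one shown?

Wed Jul 21 2004

Each date is the 21st; the gaps (61, 61, 59, 61, 61, 62) track the month lengths.
The rule is the 21st of every 2 months.
November 2003: Fri Nov 21 2003.
Next: January 2004 → Wed Jan 21 2004.
Next: March 2004 → Sun Mar 21 2004.
Next: May 2004 → Fri May 21 2004.
July 2004: Wed Jul 21 2004.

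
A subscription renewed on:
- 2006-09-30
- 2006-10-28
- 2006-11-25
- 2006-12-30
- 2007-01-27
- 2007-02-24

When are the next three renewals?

All Saturdays; the gaps (28, 28, 35, 28, 28) vary with month length.
This is the last Saturday of each month.
March 2007 ends with Saturday 2007-03-31.
April 2007 ends with Saturday 2007-04-28.
May 2007 ends with Saturday 2007-05-26.

2007-03-31, 2007-04-28, 2007-05-26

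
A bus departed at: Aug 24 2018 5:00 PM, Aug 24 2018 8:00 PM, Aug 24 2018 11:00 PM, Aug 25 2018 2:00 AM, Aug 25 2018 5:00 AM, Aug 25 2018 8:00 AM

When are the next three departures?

Spacing: 3, 3, 3, 3, 3 h — constant 3 h.
Aug 25 2018 8:00 AM + 3 h = Aug 25 2018 11:00 AM.
Aug 25 2018 11:00 AM + 3 h = Aug 25 2018 2:00 PM.
Aug 25 2018 2:00 PM + 3 h = Aug 25 2018 5:00 PM.

Aug 25 2018 11:00 AM, Aug 25 2018 2:00 PM, Aug 25 2018 5:00 PM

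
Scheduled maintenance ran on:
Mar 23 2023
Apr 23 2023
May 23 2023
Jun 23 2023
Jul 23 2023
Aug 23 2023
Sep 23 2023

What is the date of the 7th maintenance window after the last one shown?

The day-of-month is always 23 (31, 30, 31, 30, 31, 31 days between events).
So this recurs on the 23rd of each month.
Next: October 2023 → Oct 23 2023.
Next: November 2023 → Nov 23 2023.
Next: December 2023 → Dec 23 2023.
January 2024: Jan 23 2024.
February 2024: Feb 23 2024.
March 2024: Mar 23 2024.
Next: April 2024 → Apr 23 2024.

Apr 23 2024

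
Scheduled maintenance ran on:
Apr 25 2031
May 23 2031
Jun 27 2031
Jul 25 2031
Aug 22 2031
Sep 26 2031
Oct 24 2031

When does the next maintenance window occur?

These are Fridays at 28- or 35-day spacing (28, 35, 28, 28, 35, 28).
The pattern: 4th Friday of the month.
November 2031 — 4th Friday is Nov 28 2031.

Nov 28 2031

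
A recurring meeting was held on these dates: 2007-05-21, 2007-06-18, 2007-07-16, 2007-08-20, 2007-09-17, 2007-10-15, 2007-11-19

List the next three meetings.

2007-12-17, 2008-01-21, 2008-02-18

Gaps: 28, 28, 35, 28, 28, 35 days — a mix of 28 and 35. Every date is a Monday.
Each is the 3rd Monday of its month.
3rd Monday of December 2007: 2007-12-17.
January 2008 — 3rd Monday is 2008-01-21.
February 2008 — 3rd Monday is 2008-02-18.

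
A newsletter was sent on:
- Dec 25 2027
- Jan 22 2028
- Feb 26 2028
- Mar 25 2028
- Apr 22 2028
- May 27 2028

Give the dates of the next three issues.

Jun 24 2028, Jul 22 2028, Aug 26 2028

These are Saturdays at 28- or 35-day spacing (28, 35, 28, 28, 35).
The pattern: 4th Saturday of the month.
June 2028 — 4th Saturday is Jun 24 2028.
July 2028 — 4th Saturday is Jul 22 2028.
4th Saturday of August 2028: Aug 26 2028.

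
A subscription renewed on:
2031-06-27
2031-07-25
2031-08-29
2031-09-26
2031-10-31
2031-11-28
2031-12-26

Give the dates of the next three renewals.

2032-01-30, 2032-02-27, 2032-03-26

These are Fridays with 28, 35, 28, 35, 28, 28-day gaps.
Each is the final Friday of its month — 2031-08-29 is past the 28th, so '4th Friday' doesn't fit.
January 2032 ends with Friday 2032-01-30.
Last Friday of February 2032: 2032-02-27.
March 2032 ends with Friday 2032-03-26.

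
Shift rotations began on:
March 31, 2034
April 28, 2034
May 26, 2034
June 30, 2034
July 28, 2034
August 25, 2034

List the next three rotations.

September 29, 2034; October 27, 2034; November 24, 2034

Every date is a Friday; gaps 28, 28, 35, 28, 28 days.
Each is the last Friday of its month (at least one falls on the 29th or later, ruling out '4th Friday').
September 2034 ends with Friday September 29, 2034.
October 2034 ends with Friday October 27, 2034.
November 2034 ends with Friday November 24, 2034.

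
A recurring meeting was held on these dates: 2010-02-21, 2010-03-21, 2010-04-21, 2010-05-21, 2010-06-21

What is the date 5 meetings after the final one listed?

2010-11-21

Each date is the 21st; the gaps (28, 31, 30, 31) track the month lengths.
The rule is the 21st of each month.
Next: July 2010 → 2010-07-21.
August 2010: 2010-08-21.
September 2010: 2010-09-21.
October 2010: 2010-10-21.
November 2010: 2010-11-21.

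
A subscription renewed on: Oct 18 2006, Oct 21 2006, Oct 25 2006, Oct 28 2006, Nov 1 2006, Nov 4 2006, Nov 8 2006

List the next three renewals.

The gap pattern 3, 4, 3, 4, 3, 4 repeats every 2 events.
These are the Wednesdays and Saturdays of each week.
The following Saturday is Nov 11 2006.
Next Wednesday: Nov 15 2006.
The following Saturday is Nov 18 2006.

Nov 11 2006, Nov 15 2006, Nov 18 2006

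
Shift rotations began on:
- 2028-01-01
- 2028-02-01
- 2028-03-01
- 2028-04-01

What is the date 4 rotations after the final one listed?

Each date is the 1st; the gaps (31, 29, 31) track the month lengths.
The rule is the 1st of each month.
Next: May 2028 → 2028-05-01.
June 2028: 2028-06-01.
July 2028: 2028-07-01.
August 2028: 2028-08-01.

2028-08-01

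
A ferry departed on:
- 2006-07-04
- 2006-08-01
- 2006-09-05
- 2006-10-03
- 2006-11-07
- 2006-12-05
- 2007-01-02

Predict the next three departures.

All dates are Tuesdays, 28, 35, 28, 35, 28, 28 days apart.
Specifically, the 1st Tuesday of each month.
1st Tuesday of February 2007: 2007-02-06.
1st Tuesday of March 2007: 2007-03-06.
April 2007 — 1st Tuesday is 2007-04-03.

2007-02-06, 2007-03-06, 2007-04-03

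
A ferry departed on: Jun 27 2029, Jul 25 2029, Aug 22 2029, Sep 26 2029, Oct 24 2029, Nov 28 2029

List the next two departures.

Dec 26 2029, Jan 23 2030

These are Wednesdays at 28- or 35-day spacing (28, 28, 35, 28, 35).
The pattern: 4th Wednesday of the month.
4th Wednesday of December 2029: Dec 26 2029.
4th Wednesday of January 2030: Jan 23 2030.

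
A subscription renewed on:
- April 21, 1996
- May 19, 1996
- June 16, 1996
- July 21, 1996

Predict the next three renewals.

These are Sundays at 28- or 35-day spacing (28, 28, 35).
The pattern: 3rd Sunday of the month.
3rd Sunday of August 1996: August 18, 1996.
3rd Sunday of September 1996: September 15, 1996.
3rd Sunday of October 1996: October 20, 1996.

August 18, 1996; September 15, 1996; October 20, 1996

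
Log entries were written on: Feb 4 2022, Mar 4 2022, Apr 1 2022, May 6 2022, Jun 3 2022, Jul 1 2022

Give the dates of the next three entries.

All dates are Fridays, 28, 28, 35, 28, 28 days apart.
Specifically, the 1st Friday of each month.
1st Friday of August 2022: Aug 5 2022.
1st Friday of September 2022: Sep 2 2022.
1st Friday of October 2022: Oct 7 2022.

Aug 5 2022, Sep 2 2022, Oct 7 2022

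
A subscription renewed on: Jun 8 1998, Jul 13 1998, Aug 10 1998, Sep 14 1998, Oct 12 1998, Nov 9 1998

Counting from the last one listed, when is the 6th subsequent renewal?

All dates are Mondays, 35, 28, 35, 28, 28 days apart.
Specifically, the 2nd Monday of each month.
2nd Monday of December 1998: Dec 14 1998.
2nd Monday of January 1999: Jan 11 1999.
February 1999 — 2nd Monday is Feb 8 1999.
March 1999 — 2nd Monday is Mar 8 1999.
April 1999 — 2nd Monday is Apr 12 1999.
May 1999 — 2nd Monday is May 10 1999.

May 10 1999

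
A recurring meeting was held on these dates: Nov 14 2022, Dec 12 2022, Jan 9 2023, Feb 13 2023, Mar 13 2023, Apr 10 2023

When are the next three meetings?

May 8 2023, Jun 12 2023, Jul 10 2023

These are Mondays at 28- or 35-day spacing (28, 28, 35, 28, 28).
The pattern: 2nd Monday of the month.
2nd Monday of May 2023: May 8 2023.
2nd Monday of June 2023: Jun 12 2023.
2nd Monday of July 2023: Jul 10 2023.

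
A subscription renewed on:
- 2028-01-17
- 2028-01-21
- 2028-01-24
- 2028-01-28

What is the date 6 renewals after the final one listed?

2028-02-18

The gap pattern 4, 3, 4 repeats every 2 events.
These are the Mondays and Fridays of each week.
The following Monday is 2028-01-31.
Next Friday: 2028-02-04.
Next Monday: 2028-02-07.
Next Friday: 2028-02-11.
The following Monday is 2028-02-14.
The following Friday is 2028-02-18.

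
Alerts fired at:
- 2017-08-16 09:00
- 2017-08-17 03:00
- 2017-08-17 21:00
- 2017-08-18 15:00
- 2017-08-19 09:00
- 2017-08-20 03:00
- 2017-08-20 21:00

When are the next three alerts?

Spacing: 18, 18, 18, 18, 18, 18 h — constant 18 h.
2017-08-20 21:00 + 18 h = 2017-08-21 15:00.
2017-08-21 15:00 + 18 h = 2017-08-22 09:00.
2017-08-22 09:00 + 18 h = 2017-08-23 03:00.

2017-08-21 15:00, 2017-08-22 09:00, 2017-08-23 03:00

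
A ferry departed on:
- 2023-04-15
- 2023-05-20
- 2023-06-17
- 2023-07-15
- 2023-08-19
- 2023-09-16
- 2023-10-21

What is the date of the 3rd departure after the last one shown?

2024-01-20

Gaps: 35, 28, 28, 35, 28, 35 days — a mix of 28 and 35. Every date is a Saturday.
Each is the 3rd Saturday of its month.
November 2023 — 3rd Saturday is 2023-11-18.
December 2023 — 3rd Saturday is 2023-12-16.
3rd Saturday of January 2024: 2024-01-20.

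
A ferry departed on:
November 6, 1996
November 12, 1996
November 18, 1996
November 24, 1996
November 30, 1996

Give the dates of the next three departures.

December 6, 1996; December 12, 1996; December 18, 1996

Gaps between consecutive events: 6, 6, 6, 6 days — a constant 6-day interval.
November 30, 1996 + 6 days = December 6, 1996.
December 6, 1996 + 6 days = December 12, 1996.
December 12, 1996 + 6 days = December 18, 1996.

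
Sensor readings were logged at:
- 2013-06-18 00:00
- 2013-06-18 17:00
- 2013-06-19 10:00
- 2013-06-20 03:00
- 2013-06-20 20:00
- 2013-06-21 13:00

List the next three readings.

Gaps: 17, 17, 17, 17, 17 hours — each event is 17 hours after the previous one.
2013-06-21 13:00 + 17 h = 2013-06-22 06:00.
2013-06-22 06:00 + 17 h = 2013-06-22 23:00.
2013-06-22 23:00 + 17 h = 2013-06-23 16:00.

2013-06-22 06:00, 2013-06-22 23:00, 2013-06-23 16:00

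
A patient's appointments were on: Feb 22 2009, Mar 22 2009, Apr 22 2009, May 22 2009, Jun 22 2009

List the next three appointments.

Gaps: 28, 31, 30, 31 days — not constant. Every event is on the 22nd of the month.
Pattern: the 22nd of each month.
Next: July 2009 → Jul 22 2009.
Next: August 2009 → Aug 22 2009.
September 2009: Sep 22 2009.

Jul 22 2009, Aug 22 2009, Sep 22 2009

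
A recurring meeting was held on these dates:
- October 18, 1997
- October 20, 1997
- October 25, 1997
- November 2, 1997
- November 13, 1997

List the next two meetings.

November 27, 1997; December 14, 1997

The spacing grows by 3 each time: 2, 5, 8, 11 days.
Next gap: 14 days. November 13, 1997 + 14 days = November 27, 1997.
Next gap: 17 days. November 27, 1997 + 17 days = December 14, 1997.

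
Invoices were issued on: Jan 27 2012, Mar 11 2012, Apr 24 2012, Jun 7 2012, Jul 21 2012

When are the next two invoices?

Gaps between consecutive events: 44, 44, 44, 44 days — a constant 44-day interval.
Jul 21 2012 + 44 days = Sep 3 2012.
Sep 3 2012 + 44 days = Oct 17 2012.

Sep 3 2012, Oct 17 2012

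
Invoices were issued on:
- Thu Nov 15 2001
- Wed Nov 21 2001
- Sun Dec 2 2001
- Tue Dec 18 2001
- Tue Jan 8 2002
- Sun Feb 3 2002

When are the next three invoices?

The spacing grows by 5 each time: 6, 11, 16, 21, 26 days.
Next gap: 31 days. Sun Feb 3 2002 + 31 days = Wed Mar 6 2002.
Next gap: 36 days. Wed Mar 6 2002 + 36 days = Thu Apr 11 2002.
Next gap: 41 days. Thu Apr 11 2002 + 41 days = Wed May 22 2002.

Wed Mar 6 2002, Thu Apr 11 2002, Wed May 22 2002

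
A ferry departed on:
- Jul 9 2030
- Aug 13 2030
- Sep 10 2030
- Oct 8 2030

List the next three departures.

Nov 12 2030, Dec 10 2030, Jan 14 2031

All dates are Tuesdays, 35, 28, 28 days apart.
Specifically, the 2nd Tuesday of each month.
2nd Tuesday of November 2030: Nov 12 2030.
2nd Tuesday of December 2030: Dec 10 2030.
2nd Tuesday of January 2031: Jan 14 2031.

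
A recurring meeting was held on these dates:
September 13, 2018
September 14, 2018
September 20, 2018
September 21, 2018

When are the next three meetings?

September 27, 2018; September 28, 2018; October 4, 2018

Gaps: 1, 6, 1 days — not constant, but cyclic with period 2.
The events fall on every Thursday and Friday.
The following Thursday is September 27, 2018.
The following Friday is September 28, 2018.
The following Thursday is October 4, 2018.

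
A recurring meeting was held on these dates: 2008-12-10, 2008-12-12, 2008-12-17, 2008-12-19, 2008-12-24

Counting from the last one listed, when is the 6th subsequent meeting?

2009-01-14

Gaps: 2, 5, 2, 5 days — not constant, but cyclic with period 2.
The events fall on every Wednesday and Friday.
Next Friday: 2008-12-26.
Next Wednesday: 2008-12-31.
Next Friday: 2009-01-02.
Next Wednesday: 2009-01-07.
The following Friday is 2009-01-09.
The following Wednesday is 2009-01-14.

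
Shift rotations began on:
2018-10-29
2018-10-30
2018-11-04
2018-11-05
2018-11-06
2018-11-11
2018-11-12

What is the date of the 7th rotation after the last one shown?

The gap pattern 1, 5, 1, 1, 5, 1 repeats every 3 events.
These are the Mondays, Tuesdays and Sundays of each week.
The following Tuesday is 2018-11-13.
The following Sunday is 2018-11-18.
The following Monday is 2018-11-19.
Next Tuesday: 2018-11-20.
Next Sunday: 2018-11-25.
The following Monday is 2018-11-26.
Next Tuesday: 2018-11-27.

2018-11-27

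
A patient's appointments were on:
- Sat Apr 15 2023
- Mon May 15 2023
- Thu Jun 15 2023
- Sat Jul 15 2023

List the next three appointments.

Gaps: 30, 31, 30 days — not constant. Every event is on the 15th of the month.
Pattern: the 15th of each month.
August 2023: Tue Aug 15 2023.
Next: September 2023 → Fri Sep 15 2023.
October 2023: Sun Oct 15 2023.

Tue Aug 15 2023, Fri Sep 15 2023, Sun Oct 15 2023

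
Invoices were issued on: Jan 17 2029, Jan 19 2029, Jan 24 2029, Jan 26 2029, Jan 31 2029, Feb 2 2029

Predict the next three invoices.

Every event lands on a Wednesday or Friday (gaps cycle 2, 5, 2, 5, 2).
So the schedule is: every Wednesday and Friday.
Next Wednesday: Feb 7 2029.
Next Friday: Feb 9 2029.
Next Wednesday: Feb 14 2029.

Feb 7 2029, Feb 9 2029, Feb 14 2029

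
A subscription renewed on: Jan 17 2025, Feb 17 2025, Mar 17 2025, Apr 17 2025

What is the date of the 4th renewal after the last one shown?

Aug 17 2025

Each date is the 17th; the gaps (31, 28, 31) track the month lengths.
The rule is the 17th of each month.
May 2025: May 17 2025.
Next: June 2025 → Jun 17 2025.
Next: July 2025 → Jul 17 2025.
Next: August 2025 → Aug 17 2025.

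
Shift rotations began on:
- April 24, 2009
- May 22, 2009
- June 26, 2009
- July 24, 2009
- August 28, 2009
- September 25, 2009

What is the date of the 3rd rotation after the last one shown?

These are Fridays at 28- or 35-day spacing (28, 35, 28, 35, 28).
The pattern: 4th Friday of the month.
October 2009 — 4th Friday is October 23, 2009.
4th Friday of November 2009: November 27, 2009.
December 2009 — 4th Friday is December 25, 2009.

December 25, 2009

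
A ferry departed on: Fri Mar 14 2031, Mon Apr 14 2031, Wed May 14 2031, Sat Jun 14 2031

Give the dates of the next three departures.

Mon Jul 14 2031, Thu Aug 14 2031, Sun Sep 14 2031

The day-of-month is always 14 (31, 30, 31 days between events).
So this recurs on the 14th of each month.
July 2031: Mon Jul 14 2031.
August 2031: Thu Aug 14 2031.
September 2031: Sun Sep 14 2031.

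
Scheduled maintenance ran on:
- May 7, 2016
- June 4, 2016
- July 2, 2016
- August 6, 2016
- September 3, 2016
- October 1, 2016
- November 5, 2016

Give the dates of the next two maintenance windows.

Gaps: 28, 28, 35, 28, 28, 35 days — a mix of 28 and 35. Every date is a Saturday.
Each is the 1st Saturday of its month.
1st Saturday of December 2016: December 3, 2016.
January 2017 — 1st Saturday is January 7, 2017.

December 3, 2016; January 7, 2017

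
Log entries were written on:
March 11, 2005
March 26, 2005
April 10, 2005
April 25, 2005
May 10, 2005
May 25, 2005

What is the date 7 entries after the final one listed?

September 7, 2005

The spacing is 15, 15, 15, 15, 15 days — always 15 days.
May 25, 2005 + 15 days = June 9, 2005.
June 9, 2005 + 15 days = June 24, 2005.
June 24, 2005 + 15 days = July 9, 2005.
July 9, 2005 + 15 days = July 24, 2005.
July 24, 2005 + 15 days = August 8, 2005.
August 8, 2005 + 15 days = August 23, 2005.
August 23, 2005 + 15 days = September 7, 2005.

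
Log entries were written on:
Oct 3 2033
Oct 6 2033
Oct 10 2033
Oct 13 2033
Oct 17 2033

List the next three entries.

Oct 20 2033, Oct 24 2033, Oct 27 2033

Every event lands on a Monday or Thursday (gaps cycle 3, 4, 3, 4).
So the schedule is: every Monday and Thursday.
Next Thursday: Oct 20 2033.
The following Monday is Oct 24 2033.
Next Thursday: Oct 27 2033.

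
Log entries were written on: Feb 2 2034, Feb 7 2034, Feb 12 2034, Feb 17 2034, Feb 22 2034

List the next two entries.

Every event comes 5 days after the last (5, 5, 5, 5).
Feb 22 2034 + 5 days = Feb 27 2034.
Feb 27 2034 + 5 days = Mar 4 2034.

Feb 27 2034, Mar 4 2034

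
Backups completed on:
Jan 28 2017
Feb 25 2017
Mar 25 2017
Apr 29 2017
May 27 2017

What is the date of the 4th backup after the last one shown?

Sep 30 2017

Every date is a Saturday; gaps 28, 28, 35, 28 days.
Each is the last Saturday of its month (at least one falls on the 29th or later, ruling out '4th Saturday').
Last Saturday of June 2017: Jun 24 2017.
July 2017 ends with Saturday Jul 29 2017.
August 2017 ends with Saturday Aug 26 2017.
Last Saturday of September 2017: Sep 30 2017.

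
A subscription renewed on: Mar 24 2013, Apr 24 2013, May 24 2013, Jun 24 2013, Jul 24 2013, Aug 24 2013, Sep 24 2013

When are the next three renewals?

Oct 24 2013, Nov 24 2013, Dec 24 2013

The day-of-month is always 24 (31, 30, 31, 30, 31, 31 days between events).
So this recurs on the 24th of each month.
October 2013: Oct 24 2013.
November 2013: Nov 24 2013.
Next: December 2013 → Dec 24 2013.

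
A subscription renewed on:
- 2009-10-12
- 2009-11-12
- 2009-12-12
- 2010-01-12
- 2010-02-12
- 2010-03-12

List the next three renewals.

Gaps: 31, 30, 31, 31, 28 days — not constant. Every event is on the 12th of the month.
Pattern: the 12th of each month.
April 2010: 2010-04-12.
May 2010: 2010-05-12.
June 2010: 2010-06-12.

2010-04-12, 2010-05-12, 2010-06-12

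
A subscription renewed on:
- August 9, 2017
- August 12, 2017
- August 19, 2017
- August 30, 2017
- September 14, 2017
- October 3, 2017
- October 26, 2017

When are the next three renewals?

November 22, 2017; December 23, 2017; January 27, 2018

Gaps: 3, 7, 11, 15, 19, 23 days — each gap is 4 larger than the previous one.
Next gap: 27 days. October 26, 2017 + 27 days = November 22, 2017.
Next gap: 31 days. November 22, 2017 + 31 days = December 23, 2017.
Next gap: 35 days. December 23, 2017 + 35 days = January 27, 2018.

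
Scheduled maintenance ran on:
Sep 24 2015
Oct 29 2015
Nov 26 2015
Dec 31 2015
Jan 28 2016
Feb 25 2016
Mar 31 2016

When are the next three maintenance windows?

Apr 28 2016, May 26 2016, Jun 30 2016

Every date is a Thursday; gaps 35, 28, 35, 28, 28, 35 days.
Each is the last Thursday of its month (at least one falls on the 29th or later, ruling out '4th Thursday').
Last Thursday of April 2016: Apr 28 2016.
May 2016 ends with Thursday May 26 2016.
June 2016 ends with Thursday Jun 30 2016.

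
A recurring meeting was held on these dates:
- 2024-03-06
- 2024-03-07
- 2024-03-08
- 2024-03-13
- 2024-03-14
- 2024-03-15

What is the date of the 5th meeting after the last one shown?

The gap pattern 1, 1, 5, 1, 1 repeats every 3 events.
These are the Wednesdays, Thursdays and Fridays of each week.
Next Wednesday: 2024-03-20.
Next Thursday: 2024-03-21.
Next Friday: 2024-03-22.
The following Wednesday is 2024-03-27.
The following Thursday is 2024-03-28.

2024-03-28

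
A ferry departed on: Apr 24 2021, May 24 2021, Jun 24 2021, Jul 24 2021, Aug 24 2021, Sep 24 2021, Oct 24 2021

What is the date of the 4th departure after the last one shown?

Feb 24 2022

The day-of-month is always 24 (30, 31, 30, 31, 31, 30 days between events).
So this recurs on the 24th of each month.
Next: November 2021 → Nov 24 2021.
Next: December 2021 → Dec 24 2021.
January 2022: Jan 24 2022.
February 2022: Feb 24 2022.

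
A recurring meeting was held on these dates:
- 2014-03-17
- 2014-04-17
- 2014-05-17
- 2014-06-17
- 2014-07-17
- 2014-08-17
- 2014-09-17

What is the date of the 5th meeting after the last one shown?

Each date is the 17th; the gaps (31, 30, 31, 30, 31, 31) track the month lengths.
The rule is the 17th of each month.
Next: October 2014 → 2014-10-17.
November 2014: 2014-11-17.
Next: December 2014 → 2014-12-17.
Next: January 2015 → 2015-01-17.
February 2015: 2015-02-17.

2015-02-17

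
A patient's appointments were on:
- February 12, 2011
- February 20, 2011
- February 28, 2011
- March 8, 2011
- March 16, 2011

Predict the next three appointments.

Gaps between consecutive events: 8, 8, 8, 8 days — a constant 8-day interval.
March 16, 2011 + 8 days = March 24, 2011.
March 24, 2011 + 8 days = April 1, 2011.
April 1, 2011 + 8 days = April 9, 2011.

March 24, 2011; April 1, 2011; April 9, 2011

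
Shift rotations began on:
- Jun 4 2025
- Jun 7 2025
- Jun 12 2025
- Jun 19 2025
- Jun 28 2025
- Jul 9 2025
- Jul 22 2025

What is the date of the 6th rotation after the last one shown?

Intervals are 3, 5, 7, 9, 11, 13 days — an arithmetic progression with common difference 2.
Next gap: 15 days. Jul 22 2025 + 15 days = Aug 6 2025.
Next gap: 17 days. Aug 6 2025 + 17 days = Aug 23 2025.
Next gap: 19 days. Aug 23 2025 + 19 days = Sep 11 2025.
Next gap: 21 days. Sep 11 2025 + 21 days = Oct 2 2025.
Next gap: 23 days. Oct 2 2025 + 23 days = Oct 25 2025.
Next gap: 25 days. Oct 25 2025 + 25 days = Nov 19 2025.

Nov 19 2025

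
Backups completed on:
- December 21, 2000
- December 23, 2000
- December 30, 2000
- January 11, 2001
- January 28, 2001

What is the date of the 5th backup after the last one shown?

The spacing grows by 5 each time: 2, 7, 12, 17 days.
Next gap: 22 days. January 28, 2001 + 22 days = February 19, 2001.
Next gap: 27 days. February 19, 2001 + 27 days = March 18, 2001.
Next gap: 32 days. March 18, 2001 + 32 days = April 19, 2001.
Next gap: 37 days. April 19, 2001 + 37 days = May 26, 2001.
Next gap: 42 days. May 26, 2001 + 42 days = July 7, 2001.

July 7, 2001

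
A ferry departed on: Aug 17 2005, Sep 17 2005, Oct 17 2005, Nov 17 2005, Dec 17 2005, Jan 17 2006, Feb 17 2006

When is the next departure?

Mar 17 2006

Gaps: 31, 30, 31, 30, 31, 31 days — not constant. Every event is on the 17th of the month.
Pattern: the 17th of each month.
Next: March 2006 → Mar 17 2006.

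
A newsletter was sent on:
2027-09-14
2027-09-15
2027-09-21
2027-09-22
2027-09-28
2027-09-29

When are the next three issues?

2027-10-05, 2027-10-06, 2027-10-12

The gap pattern 1, 6, 1, 6, 1 repeats every 2 events.
These are the Tuesdays and Wednesdays of each week.
Next Tuesday: 2027-10-05.
Next Wednesday: 2027-10-06.
The following Tuesday is 2027-10-12.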